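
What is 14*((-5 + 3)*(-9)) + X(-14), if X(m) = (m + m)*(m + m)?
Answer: 1036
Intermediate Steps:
X(m) = 4*m**2 (X(m) = (2*m)*(2*m) = 4*m**2)
14*((-5 + 3)*(-9)) + X(-14) = 14*((-5 + 3)*(-9)) + 4*(-14)**2 = 14*(-2*(-9)) + 4*196 = 14*18 + 784 = 252 + 784 = 1036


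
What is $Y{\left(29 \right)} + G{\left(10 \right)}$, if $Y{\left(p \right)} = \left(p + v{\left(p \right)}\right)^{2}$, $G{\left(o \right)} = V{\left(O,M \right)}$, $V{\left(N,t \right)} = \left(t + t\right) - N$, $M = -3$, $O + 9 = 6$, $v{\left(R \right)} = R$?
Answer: $3361$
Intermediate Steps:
$O = -3$ ($O = -9 + 6 = -3$)
$V{\left(N,t \right)} = - N + 2 t$ ($V{\left(N,t \right)} = 2 t - N = - N + 2 t$)
$G{\left(o \right)} = -3$ ($G{\left(o \right)} = \left(-1\right) \left(-3\right) + 2 \left(-3\right) = 3 - 6 = -3$)
$Y{\left(p \right)} = 4 p^{2}$ ($Y{\left(p \right)} = \left(p + p\right)^{2} = \left(2 p\right)^{2} = 4 p^{2}$)
$Y{\left(29 \right)} + G{\left(10 \right)} = 4 \cdot 29^{2} - 3 = 4 \cdot 841 - 3 = 3364 - 3 = 3361$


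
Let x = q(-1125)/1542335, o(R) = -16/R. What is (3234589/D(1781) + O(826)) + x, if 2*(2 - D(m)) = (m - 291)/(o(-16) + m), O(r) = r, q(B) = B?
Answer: 1778733648666689/869568473 ≈ 2.0455e+6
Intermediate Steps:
D(m) = 2 - (-291 + m)/(2*(1 + m)) (D(m) = 2 - (m - 291)/(2*(-16/(-16) + m)) = 2 - (-291 + m)/(2*(-16*(-1/16) + m)) = 2 - (-291 + m)/(2*(1 + m)))
x = -225/308467 (x = -1125/1542335 = -1125*1/1542335 = -225/308467 ≈ -0.00072941)
(3234589/D(1781) + O(826)) + x = (3234589/(((295 + 3*1781)/(2*(1 + 1781)))) + 826) - 225/308467 = (3234589/(((1/2)*(295 + 5343)/1782)) + 826) - 225/308467 = (3234589/(((1/2)*(1/1782)*5638)) + 826) - 225/308467 = (3234589/(2819/1782) + 826) - 225/308467 = (3234589*(1782/2819) + 826) - 225/308467 = (5764037598/2819 + 826) - 225/308467 = 5766366092/2819 - 225/308467 = 1778733648666689/869568473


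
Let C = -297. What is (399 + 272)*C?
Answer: -199287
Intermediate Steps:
(399 + 272)*C = (399 + 272)*(-297) = 671*(-297) = -199287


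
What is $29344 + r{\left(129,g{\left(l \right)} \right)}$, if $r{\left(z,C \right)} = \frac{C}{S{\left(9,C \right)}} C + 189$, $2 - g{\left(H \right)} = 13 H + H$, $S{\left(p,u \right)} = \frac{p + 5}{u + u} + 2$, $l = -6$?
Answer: $\frac{5922463}{179} \approx 33086.0$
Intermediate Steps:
$S{\left(p,u \right)} = 2 + \frac{5 + p}{2 u}$ ($S{\left(p,u \right)} = \frac{5 + p}{2 u} + 2 = 2 + \frac{5 + p}{2 u}$)
$g{\left(H \right)} = 2 - 14 H$ ($g{\left(H \right)} = 2 - \left(13 H + H\right) = 2 - 14 H$)
$r{\left(z,C \right)} = 189 + \frac{2 C^{3}}{14 + 4 C}$ ($r{\left(z,C \right)} = \frac{C}{\frac{1}{2} \frac{1}{C} \left(5 + 9 + 4 C\right)} C + 189 = \frac{C}{\frac{1}{2} \frac{1}{C} \left(14 + 4 C\right)} C + 189 = C \frac{2 C}{14 + 4 C} C + 189 = \frac{2 C^{2}}{14 + 4 C} C + 189 = \frac{2 C^{3}}{14 + 4 C} + 189 = 189 + \frac{2 C^{3}}{14 + 4 C}$)
$29344 + r{\left(129,g{\left(l \right)} \right)} = 29344 + \frac{1323 + \left(2 - -84\right)^{3} + 378 \left(2 - -84\right)}{7 + 2 \left(2 - -84\right)} = 29344 + \frac{1323 + \left(2 + 84\right)^{3} + 378 \left(2 + 84\right)}{7 + 2 \left(2 + 84\right)} = 29344 + \frac{1323 + 86^{3} + 378 \cdot 86}{7 + 2 \cdot 86} = 29344 + \frac{1323 + 636056 + 32508}{7 + 172} = 29344 + \frac{1}{179} \cdot 669887 = 29344 + \frac{669887}{179} = \frac{5922463}{179}$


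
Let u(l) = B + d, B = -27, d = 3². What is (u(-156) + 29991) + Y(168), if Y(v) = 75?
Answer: 30048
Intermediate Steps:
d = 9
u(l) = -18 (u(l) = -27 + 9 = -18)
(u(-156) + 29991) + Y(168) = (-18 + 29991) + 75 = 29973 + 75 = 30048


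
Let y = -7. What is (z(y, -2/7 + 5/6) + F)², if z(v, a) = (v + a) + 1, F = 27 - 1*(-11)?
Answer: 1868689/1764 ≈ 1059.3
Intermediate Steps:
F = 38 (F = 27 + 11 = 38)
z(v, a) = 1 + a + v (z(v, a) = (a + v) + 1 = 1 + a + v)
(z(y, -2/7 + 5/6) + F)² = ((1 + (-2/7 + 5/6) - 7) + 38)² = ((1 + (-2*⅐ + 5*(⅙)) - 7) + 38)² = ((1 + (-2/7 + ⅚) - 7) + 38)² = ((1 + 23/42 - 7) + 38)² = (-229/42 + 38)² = (1367/42)² = 1868689/1764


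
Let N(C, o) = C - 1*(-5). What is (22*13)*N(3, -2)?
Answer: 2288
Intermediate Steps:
N(C, o) = 5 + C (N(C, o) = C + 5 = 5 + C)
(22*13)*N(3, -2) = (22*13)*(5 + 3) = 286*8 = 2288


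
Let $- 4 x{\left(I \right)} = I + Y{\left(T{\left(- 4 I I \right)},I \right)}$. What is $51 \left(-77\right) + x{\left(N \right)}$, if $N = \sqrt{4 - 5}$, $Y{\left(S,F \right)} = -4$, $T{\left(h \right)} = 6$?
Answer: $-3926 - \frac{i}{4} \approx -3926.0 - 0.25 i$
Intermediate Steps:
$N = i$ ($N = \sqrt{-1} = i \approx 1.0 i$)
$x{\left(I \right)} = 1 - \frac{I}{4}$ ($x{\left(I \right)} = - \frac{I - 4}{4} = - \frac{-4 + I}{4} = 1 - \frac{I}{4}$)
$51 \left(-77\right) + x{\left(N \right)} = 51 \left(-77\right) + \left(1 - \frac{i}{4}\right) = -3927 + \left(1 - \frac{i}{4}\right) = -3926 - \frac{i}{4}$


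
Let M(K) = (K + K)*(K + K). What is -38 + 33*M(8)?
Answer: 8410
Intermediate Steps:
M(K) = 4*K² (M(K) = (2*K)*(2*K) = 4*K²)
-38 + 33*M(8) = -38 + 33*(4*8²) = -38 + 33*(4*64) = -38 + 33*256 = -38 + 8448 = 8410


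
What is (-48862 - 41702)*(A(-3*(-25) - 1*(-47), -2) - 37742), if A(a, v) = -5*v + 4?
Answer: 3416798592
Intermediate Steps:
A(a, v) = 4 - 5*v
(-48862 - 41702)*(A(-3*(-25) - 1*(-47), -2) - 37742) = (-48862 - 41702)*((4 - 5*(-2)) - 37742) = -90564*((4 + 10) - 37742) = -90564*(14 - 37742) = -90564*(-37728) = 3416798592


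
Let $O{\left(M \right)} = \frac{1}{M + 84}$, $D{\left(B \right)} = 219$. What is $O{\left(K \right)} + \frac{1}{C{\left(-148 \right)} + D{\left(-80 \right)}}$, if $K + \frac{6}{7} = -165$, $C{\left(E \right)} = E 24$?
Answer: $- \frac{2656}{212201} \approx -0.012516$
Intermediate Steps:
$C{\left(E \right)} = 24 E$
$K = - \frac{1161}{7}$ ($K = - \frac{6}{7} - 165 = - \frac{1161}{7} \approx -165.86$)
$O{\left(M \right)} = \frac{1}{84 + M}$
$O{\left(K \right)} + \frac{1}{C{\left(-148 \right)} + D{\left(-80 \right)}} = \frac{1}{84 - \frac{1161}{7}} + \frac{1}{24 \left(-148\right) + 219} = \frac{1}{- \frac{573}{7}} + \frac{1}{-3552 + 219} = - \frac{7}{573} + \frac{1}{-3333} = - \frac{7}{573} - \frac{1}{3333} = - \frac{2656}{212201}$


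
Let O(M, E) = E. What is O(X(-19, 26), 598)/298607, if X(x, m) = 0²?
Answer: 598/298607 ≈ 0.0020026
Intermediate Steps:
X(x, m) = 0
O(X(-19, 26), 598)/298607 = 598/298607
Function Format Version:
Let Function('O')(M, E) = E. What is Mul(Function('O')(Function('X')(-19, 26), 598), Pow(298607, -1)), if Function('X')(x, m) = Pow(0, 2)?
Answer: Rational(598, 298607) ≈ 0.0020026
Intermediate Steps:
Function('X')(x, m) = 0
Mul(Function('O')(Function('X')(-19, 26), 598), Pow(298607, -1)) = Mul(598, Pow(298607, -1)) = Mul(598, Rational(1, 298607)) = Rational(598, 298607)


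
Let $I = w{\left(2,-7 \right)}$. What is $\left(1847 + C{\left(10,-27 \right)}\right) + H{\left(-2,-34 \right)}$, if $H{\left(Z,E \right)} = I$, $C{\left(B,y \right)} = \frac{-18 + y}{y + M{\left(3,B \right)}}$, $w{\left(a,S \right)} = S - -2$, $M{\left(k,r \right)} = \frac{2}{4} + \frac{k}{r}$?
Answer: $\frac{241527}{131} \approx 1843.7$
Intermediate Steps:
$M{\left(k,r \right)} = \frac{1}{2} + \frac{k}{r}$ ($M{\left(k,r \right)} = 2 \cdot \frac{1}{4} + \frac{k}{r} = \frac{1}{2} + \frac{k}{r}$)
$w{\left(a,S \right)} = 2 + S$ ($w{\left(a,S \right)} = S + 2 = 2 + S$)
$C{\left(B,y \right)} = \frac{-18 + y}{y + \frac{3 + \frac{B}{2}}{B}}$
$I = -5$ ($I = 2 - 7 = -5$)
$H{\left(Z,E \right)} = -5$
$\left(1847 + C{\left(10,-27 \right)}\right) + H{\left(-2,-34 \right)} = \left(1847 + 2 \cdot 10 \frac{1}{6 + 10 + 2 \cdot 10 \left(-27\right)} \left(-18 - 27\right)\right) - 5 = \left(1847 + 2 \cdot 10 \frac{1}{6 + 10 - 540} \left(-45\right)\right) - 5 = \left(1847 + 2 \cdot 10 \frac{1}{-524} \left(-45\right)\right) - 5 = \left(1847 + 2 \cdot 10 \left(- \frac{1}{524}\right) \left(-45\right)\right) - 5 = \left(1847 + \frac{225}{131}\right) - 5 = \frac{242182}{131} - 5 = \frac{241527}{131}$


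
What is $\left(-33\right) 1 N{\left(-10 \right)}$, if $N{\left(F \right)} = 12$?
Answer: $-396$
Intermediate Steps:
$\left(-33\right) 1 N{\left(-10 \right)} = \left(-33\right) 1 \cdot 12 = \left(-33\right) 12 = -396$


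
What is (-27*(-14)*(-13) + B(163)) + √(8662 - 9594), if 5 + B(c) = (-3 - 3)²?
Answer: -4883 + 2*I*√233 ≈ -4883.0 + 30.529*I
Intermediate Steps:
B(c) = 31 (B(c) = -5 + (-3 - 3)² = -5 + (-6)² = -5 + 36 = 31)
(-27*(-14)*(-13) + B(163)) + √(8662 - 9594) = (-27*(-14)*(-13) + 31) + √(8662 - 9594) = (378*(-13) + 31) + √(-932) = (-4914 + 31) + 2*I*√233 = -4883 + 2*I*√233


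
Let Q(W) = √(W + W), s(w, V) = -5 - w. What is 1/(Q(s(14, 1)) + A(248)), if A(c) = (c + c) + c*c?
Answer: 31000/1922000019 - I*√38/3844000038 ≈ 1.6129e-5 - 1.6036e-9*I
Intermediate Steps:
A(c) = c² + 2*c (A(c) = 2*c + c² = c² + 2*c)
Q(W) = √2*√W (Q(W) = √(2*W) = √2*√W)
1/(Q(s(14, 1)) + A(248)) = 1/(√2*√(-5 - 1*14) + 248*(2 + 248)) = 1/(√2*√(-5 - 14) + 248*250) = 1/(√2*√(-19) + 62000) = 1/(√2*(I*√19) + 62000) = 1/(I*√38 + 62000) = 1/(62000 + I*√38)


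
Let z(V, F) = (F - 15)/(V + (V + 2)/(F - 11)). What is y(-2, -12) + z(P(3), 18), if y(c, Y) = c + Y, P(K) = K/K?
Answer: -119/10 ≈ -11.900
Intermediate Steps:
P(K) = 1
z(V, F) = (-15 + F)/(V + (2 + V)/(-11 + F))
y(c, Y) = Y + c
y(-2, -12) + z(P(3), 18) = (-12 - 2) + (165 + 18**2 - 26*18)/(2 - 10*1 + 18*1) = -14 + (165 + 324 - 468)/(2 - 10 + 18) = -14 + 21/10 = -119/10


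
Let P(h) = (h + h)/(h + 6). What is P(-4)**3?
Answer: -64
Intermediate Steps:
P(h) = 2*h/(6 + h) (P(h) = (2*h)/(6 + h) = 2*h/(6 + h))
P(-4)**3 = (2*(-4)/(6 - 4))**3 = (2*(-4)/2)**3 = (2*(-4)*(1/2))**3 = (-4)**3 = -64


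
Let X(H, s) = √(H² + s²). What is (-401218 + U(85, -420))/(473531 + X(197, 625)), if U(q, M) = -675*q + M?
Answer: -217356884903/224231178527 + 459013*√429434/224231178527 ≈ -0.96800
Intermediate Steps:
U(q, M) = M - 675*q
(-401218 + U(85, -420))/(473531 + X(197, 625)) = (-401218 + (-420 - 675*85))/(473531 + √(197² + 625²)) = (-401218 + (-420 - 57375))/(473531 + √(38809 + 390625)) = (-401218 - 57795)/(473531 + √429434) = -459013/(473531 + √429434)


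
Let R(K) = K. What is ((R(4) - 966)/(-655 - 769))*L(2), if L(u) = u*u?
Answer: 481/178 ≈ 2.7022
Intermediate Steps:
L(u) = u**2
((R(4) - 966)/(-655 - 769))*L(2) = ((4 - 966)/(-655 - 769))*2**2 = -962/(-1424)*4 = -962*(-1/1424)*4 = (481/712)*4 = 481/178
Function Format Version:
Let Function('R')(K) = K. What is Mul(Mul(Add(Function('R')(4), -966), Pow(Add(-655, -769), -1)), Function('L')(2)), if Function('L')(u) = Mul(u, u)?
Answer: Rational(481, 178) ≈ 2.7022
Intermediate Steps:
Function('L')(u) = Pow(u, 2)
Mul(Mul(Add(Function('R')(4), -966), Pow(Add(-655, -769), -1)), Function('L')(2)) = Mul(Mul(Add(4, -966), Pow(Add(-655, -769), -1)), Pow(2, 2)) = Mul(Mul(-962, Pow(-1424, -1)), 4) = Mul(Mul(-962, Rational(-1, 1424)), 4) = Mul(Rational(481, 712), 4) = Rational(481, 178)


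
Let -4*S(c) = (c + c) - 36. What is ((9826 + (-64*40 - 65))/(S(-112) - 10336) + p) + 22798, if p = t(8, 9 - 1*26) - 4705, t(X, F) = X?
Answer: 185908170/10271 ≈ 18100.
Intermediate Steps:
S(c) = 9 - c/2 (S(c) = -((c + c) - 36)/4 = -(2*c - 36)/4 = -(-36 + 2*c)/4 = 9 - c/2)
p = -4697 (p = 8 - 4705 = -4697)
((9826 + (-64*40 - 65))/(S(-112) - 10336) + p) + 22798 = ((9826 + (-64*40 - 65))/((9 - ½*(-112)) - 10336) - 4697) + 22798 = ((9826 + (-2560 - 65))/((9 + 56) - 10336) - 4697) + 22798 = ((9826 - 2625)/(65 - 10336) - 4697) + 22798 = (7201/(-10271) - 4697) + 22798 = (7201*(-1/10271) - 4697) + 22798 = (-7201/10271 - 4697) + 22798 = -48250088/10271 + 22798 = 185908170/10271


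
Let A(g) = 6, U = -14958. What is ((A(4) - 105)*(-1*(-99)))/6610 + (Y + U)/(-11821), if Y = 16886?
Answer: -128601701/78136810 ≈ -1.6459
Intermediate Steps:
((A(4) - 105)*(-1*(-99)))/6610 + (Y + U)/(-11821) = ((6 - 105)*(-1*(-99)))/6610 + (16886 - 14958)/(-11821) = -99*99*(1/6610) + 1928*(-1/11821) = -9801*1/6610 - 1928/11821 = -9801/6610 - 1928/11821 = -128601701/78136810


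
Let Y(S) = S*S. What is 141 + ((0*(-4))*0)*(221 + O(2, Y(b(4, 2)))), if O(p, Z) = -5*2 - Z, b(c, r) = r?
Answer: 141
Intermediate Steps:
Y(S) = S²
O(p, Z) = -10 - Z
141 + ((0*(-4))*0)*(221 + O(2, Y(b(4, 2)))) = 141 + ((0*(-4))*0)*(221 + (-10 - 1*2²)) = 141 + (0*0)*(221 + (-10 - 1*4)) = 141 + 0*(221 + (-10 - 4)) = 141 + 0*(221 - 14) = 141 + 0*207 = 141 + 0 = 141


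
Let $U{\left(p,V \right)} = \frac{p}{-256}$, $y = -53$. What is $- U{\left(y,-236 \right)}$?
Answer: $- \frac{53}{256} \approx -0.20703$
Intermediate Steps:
$U{\left(p,V \right)} = - \frac{p}{256}$ ($U{\left(p,V \right)} = p \left(- \frac{1}{256}\right) = - \frac{p}{256}$)
$- U{\left(y,-236 \right)} = - \frac{\left(-1\right) \left(-53\right)}{256} = \left(-1\right) \frac{53}{256} = - \frac{53}{256}$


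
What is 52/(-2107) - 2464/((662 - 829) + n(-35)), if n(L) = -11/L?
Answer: 90702156/6146119 ≈ 14.758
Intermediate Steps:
52/(-2107) - 2464/((662 - 829) + n(-35)) = 52/(-2107) - 2464/((662 - 829) - 11/(-35)) = 52*(-1/2107) - 2464/(-167 - 11*(-1/35)) = -52/2107 - 2464/(-167 + 11/35) = -52/2107 - 2464/(-5834/35) = -52/2107 - 2464*(-35/5834) = -52/2107 + 43120/2917 = 90702156/6146119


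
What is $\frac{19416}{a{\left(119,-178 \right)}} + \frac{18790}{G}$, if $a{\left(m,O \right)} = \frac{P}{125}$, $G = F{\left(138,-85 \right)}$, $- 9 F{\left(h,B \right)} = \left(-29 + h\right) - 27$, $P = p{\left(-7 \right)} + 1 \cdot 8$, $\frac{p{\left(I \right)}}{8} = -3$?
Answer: $- \frac{12607485}{82} \approx -1.5375 \cdot 10^{5}$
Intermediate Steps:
$p{\left(I \right)} = -24$ ($p{\left(I \right)} = 8 \left(-3\right) = -24$)
$P = -16$ ($P = -24 + 1 \cdot 8 = -24 + 8 = -16$)
$F{\left(h,B \right)} = \frac{56}{9} - \frac{h}{9}$ ($F{\left(h,B \right)} = - \frac{\left(-29 + h\right) - 27}{9} = - \frac{-56 + h}{9} = \frac{56}{9} - \frac{h}{9}$)
$G = - \frac{82}{9}$ ($G = \frac{56}{9} - \frac{46}{3} = - \frac{82}{9} \approx -9.1111$)
$a{\left(m,O \right)} = - \frac{16}{125}$
$\frac{19416}{a{\left(119,-178 \right)}} + \frac{18790}{G} = \frac{19416}{- \frac{16}{125}} + \frac{18790}{- \frac{82}{9}} = 19416 \left(- \frac{125}{16}\right) + 18790 \left(- \frac{9}{82}\right) = - \frac{303375}{2} - \frac{84555}{41} = - \frac{12607485}{82}$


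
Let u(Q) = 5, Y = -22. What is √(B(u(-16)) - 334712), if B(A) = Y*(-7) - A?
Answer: I*√334563 ≈ 578.41*I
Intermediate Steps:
B(A) = 154 - A (B(A) = -22*(-7) - A = 154 - A)
√(B(u(-16)) - 334712) = √((154 - 1*5) - 334712) = √((154 - 5) - 334712) = √(149 - 334712) = √(-334563) = I*√334563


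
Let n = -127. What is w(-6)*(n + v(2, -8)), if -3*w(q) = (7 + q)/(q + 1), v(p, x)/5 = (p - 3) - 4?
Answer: -152/15 ≈ -10.133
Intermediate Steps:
v(p, x) = -35 + 5*p (v(p, x) = 5*((p - 3) - 4) = 5*((-3 + p) - 4) = 5*(-7 + p) = -35 + 5*p)
w(q) = -(7 + q)/(3*(1 + q)) (w(q) = -(7 + q)/(3*(q + 1)) = -(7 + q)/(3*(1 + q)))
w(-6)*(n + v(2, -8)) = ((-7 - 1*(-6))/(3*(1 - 6)))*(-127 + (-35 + 5*2)) = ((1/3)*(-7 + 6)/(-5))*(-127 + (-35 + 10)) = ((1/3)*(-1/5)*(-1))*(-127 - 25) = (1/15)*(-152) = -152/15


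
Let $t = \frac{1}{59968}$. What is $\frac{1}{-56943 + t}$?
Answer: $- \frac{59968}{3414757823} \approx -1.7561 \cdot 10^{-5}$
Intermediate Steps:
$t = \frac{1}{59968} \approx 1.6676 \cdot 10^{-5}$
$\frac{1}{-56943 + t} = \frac{1}{-56943 + \frac{1}{59968}} = \frac{1}{- \frac{3414757823}{59968}} = - \frac{59968}{3414757823}$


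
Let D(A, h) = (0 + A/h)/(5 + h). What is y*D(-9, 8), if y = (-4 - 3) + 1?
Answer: 27/52 ≈ 0.51923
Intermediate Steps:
D(A, h) = A/(h*(5 + h)) (D(A, h) = (A/h)/(5 + h) = A/(h*(5 + h)))
y = -6 (y = -7 + 1 = -6)
y*D(-9, 8) = -(-54)/(8*(5 + 8)) = -(-54)/(8*13) = -6*(-9/104) = 27/52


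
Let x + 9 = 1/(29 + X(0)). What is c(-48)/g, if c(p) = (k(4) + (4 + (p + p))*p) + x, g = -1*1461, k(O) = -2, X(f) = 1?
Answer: -132151/43830 ≈ -3.0151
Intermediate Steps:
g = -1461
x = -269/30 (x = -9 + 1/(29 + 1) = -9 + 1/30 = -269/30 ≈ -8.9667)
c(p) = -329/30 + p*(4 + 2*p) (c(p) = (-2 + (4 + (p + p))*p) - 269/30 = (-2 + (4 + 2*p)*p) - 269/30 = (-2 + p*(4 + 2*p)) - 269/30 = -329/30 + p*(4 + 2*p))
c(-48)/g = (-329/30 + 2*(-48)² + 4*(-48))/(-1461) = (-329/30 + 2*2304 - 192)*(-1/1461) = (-329/30 + 4608 - 192)*(-1/1461) = (132151/30)*(-1/1461) = -132151/43830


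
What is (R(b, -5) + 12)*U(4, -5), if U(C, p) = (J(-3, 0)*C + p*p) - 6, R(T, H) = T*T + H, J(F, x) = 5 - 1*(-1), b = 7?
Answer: 2408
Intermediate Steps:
J(F, x) = 6 (J(F, x) = 5 + 1 = 6)
R(T, H) = H + T² (R(T, H) = T² + H = H + T²)
U(C, p) = -6 + p² + 6*C (U(C, p) = (6*C + p*p) - 6 = (6*C + p²) - 6 = (p² + 6*C) - 6 = -6 + p² + 6*C)
(R(b, -5) + 12)*U(4, -5) = ((-5 + 7²) + 12)*(-6 + (-5)² + 6*4) = ((-5 + 49) + 12)*(-6 + 25 + 24) = (44 + 12)*43 = 56*43 = 2408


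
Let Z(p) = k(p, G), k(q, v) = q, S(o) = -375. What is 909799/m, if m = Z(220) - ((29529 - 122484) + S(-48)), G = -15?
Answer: 909799/93550 ≈ 9.7253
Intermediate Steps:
Z(p) = p
m = 93550 (m = 220 - ((29529 - 122484) - 375) = 220 - (-92955 - 375) = 220 - 1*(-93330) = 220 + 93330 = 93550)
909799/m = 909799/93550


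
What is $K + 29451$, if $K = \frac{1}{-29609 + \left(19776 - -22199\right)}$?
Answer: $\frac{364191067}{12366} \approx 29451.0$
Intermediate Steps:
$K = \frac{1}{12366}$ ($K = \frac{1}{-29609 + \left(19776 + 22199\right)} = \frac{1}{-29609 + 41975} = \frac{1}{12366} \approx 8.0867 \cdot 10^{-5}$)
$K + 29451 = \frac{1}{12366} + 29451 = \frac{364191067}{12366}$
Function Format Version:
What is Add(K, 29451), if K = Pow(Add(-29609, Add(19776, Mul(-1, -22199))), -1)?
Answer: Rational(364191067, 12366) ≈ 29451.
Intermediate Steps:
K = Rational(1, 12366) (K = Pow(Add(-29609, Add(19776, 22199)), -1) = Pow(Add(-29609, 41975), -1) = Pow(12366, -1) = Rational(1, 12366) ≈ 8.0867e-5)
Add(K, 29451) = Add(Rational(1, 12366), 29451) = Rational(364191067, 12366)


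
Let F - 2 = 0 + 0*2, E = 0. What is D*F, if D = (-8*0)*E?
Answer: 0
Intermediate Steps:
F = 2 (F = 2 + (0 + 0*2) = 2 + (0 + 0) = 2 + 0 = 2)
D = 0 (D = -8*0*0 = 0*0 = 0)
D*F = 0*2 = 0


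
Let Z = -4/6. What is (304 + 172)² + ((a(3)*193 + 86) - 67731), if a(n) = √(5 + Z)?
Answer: 158931 + 193*√39/3 ≈ 1.5933e+5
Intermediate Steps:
Z = -⅔ (Z = -4*⅙ = -⅔ ≈ -0.66667)
a(n) = √39/3 (a(n) = √(5 - ⅔) = √(13/3) = √39/3)
(304 + 172)² + ((a(3)*193 + 86) - 67731) = (304 + 172)² + (((√39/3)*193 + 86) - 67731) = 476² + ((193*√39/3 + 86) - 67731) = 226576 + ((86 + 193*√39/3) - 67731) = 226576 + (-67645 + 193*√39/3) = 158931 + 193*√39/3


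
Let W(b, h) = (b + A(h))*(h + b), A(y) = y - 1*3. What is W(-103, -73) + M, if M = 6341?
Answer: 37845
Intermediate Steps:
A(y) = -3 + y (A(y) = y - 3 = -3 + y)
W(b, h) = (b + h)*(-3 + b + h) (W(b, h) = (b + (-3 + h))*(h + b) = (-3 + b + h)*(b + h) = (b + h)*(-3 + b + h))
W(-103, -73) + M = ((-103)**2 - 103*(-73) - 103*(-3 - 73) - 73*(-3 - 73)) + 6341 = (10609 + 7519 - 103*(-76) - 73*(-76)) + 6341 = (10609 + 7519 + 7828 + 5548) + 6341 = 31504 + 6341 = 37845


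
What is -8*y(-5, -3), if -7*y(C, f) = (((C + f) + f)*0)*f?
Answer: 0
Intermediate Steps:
y(C, f) = 0 (y(C, f) = -((C + f) + f)*0*f/7 = -(C + 2*f)*0*f/7 = -0*f = -⅐*0 = 0)
-8*y(-5, -3) = -8*0 = 0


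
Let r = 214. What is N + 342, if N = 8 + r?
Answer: 564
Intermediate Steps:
N = 222 (N = 8 + 214 = 222)
N + 342 = 222 + 342 = 564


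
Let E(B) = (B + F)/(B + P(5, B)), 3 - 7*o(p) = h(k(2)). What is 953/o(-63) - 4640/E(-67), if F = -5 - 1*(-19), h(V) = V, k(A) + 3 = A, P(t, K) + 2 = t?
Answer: -834277/212 ≈ -3935.3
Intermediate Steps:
P(t, K) = -2 + t
k(A) = -3 + A
F = 14 (F = -5 + 19 = 14)
o(p) = 4/7 (o(p) = 3/7 - (-3 + 2)/7 = 3/7 - ⅐*(-1) = 3/7 + ⅐ = 4/7)
E(B) = (14 + B)/(3 + B) (E(B) = (B + 14)/(B + (-2 + 5)) = (14 + B)/(B + 3) = (14 + B)/(3 + B))
953/o(-63) - 4640/E(-67) = 953/(4/7) - 4640*(3 - 67)/(14 - 67) = 953*(7/4) - 4640/(-53/(-64)) = 6671/4 - 4640/((-1/64*(-53))) = 6671/4 - 4640/53/64 = 6671/4 - 4640*64/53 = 6671/4 - 296960/53 = -834277/212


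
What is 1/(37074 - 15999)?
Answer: 1/21075 ≈ 4.7450e-5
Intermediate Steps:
1/(37074 - 15999) = 1/21075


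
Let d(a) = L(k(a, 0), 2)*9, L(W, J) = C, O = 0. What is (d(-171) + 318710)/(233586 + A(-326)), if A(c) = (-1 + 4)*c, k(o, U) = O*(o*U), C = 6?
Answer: 79691/58152 ≈ 1.3704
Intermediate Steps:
k(o, U) = 0 (k(o, U) = 0*(o*U) = 0*(U*o) = 0)
A(c) = 3*c
L(W, J) = 6
d(a) = 54 (d(a) = 6*9 = 54)
(d(-171) + 318710)/(233586 + A(-326)) = (54 + 318710)/(233586 + 3*(-326)) = 318764/(233586 - 978) = 318764/232608 = 318764*(1/232608) = 79691/58152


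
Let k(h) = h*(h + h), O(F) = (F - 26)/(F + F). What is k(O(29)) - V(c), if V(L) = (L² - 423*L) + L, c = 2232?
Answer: -6795145431/1682 ≈ -4.0399e+6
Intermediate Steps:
O(F) = (-26 + F)/(2*F) (O(F) = (-26 + F)/((2*F)) = (-26 + F)*(1/(2*F)) = (-26 + F)/(2*F))
k(h) = 2*h² (k(h) = h*(2*h) = 2*h²)
V(L) = L² - 422*L
k(O(29)) - V(c) = 2*((½)*(-26 + 29)/29)² - 2232*(-422 + 2232) = 2*((½)*(1/29)*3)² - 2232*1810 = 2*(3/58)² - 1*4039920 = 2*(9/3364) - 4039920 = 9/1682 - 4039920 = -6795145431/1682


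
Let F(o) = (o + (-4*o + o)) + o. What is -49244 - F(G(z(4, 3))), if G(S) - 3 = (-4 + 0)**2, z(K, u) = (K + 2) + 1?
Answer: -49225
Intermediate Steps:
z(K, u) = 3 + K (z(K, u) = (2 + K) + 1 = 3 + K)
G(S) = 19 (G(S) = 3 + (-4 + 0)**2 = 3 + (-4)**2 = 3 + 16 = 19)
F(o) = -o (F(o) = (o - 3*o) + o = -2*o + o = -o)
-49244 - F(G(z(4, 3))) = -49244 - (-1)*19 = -49244 - 1*(-19) = -49244 + 19 = -49225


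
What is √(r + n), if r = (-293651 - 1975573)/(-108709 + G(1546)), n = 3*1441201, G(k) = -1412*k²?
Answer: √5471906023695631888324203/1124984167 ≈ 2079.3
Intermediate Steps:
n = 4323603
r = 756408/1124984167 (r = (-293651 - 1975573)/(-108709 - 1412*1546²) = -2269224/(-108709 - 1412*2390116) = -2269224/(-108709 - 3374843792) = -2269224/(-3374952501) = -2269224*(-1/3374952501) = 756408/1124984167 ≈ 0.00067237)
√(r + n) = √(756408/1124984167 + 4323603) = √(4863984920150109/1124984167) = √5471906023695631888324203/1124984167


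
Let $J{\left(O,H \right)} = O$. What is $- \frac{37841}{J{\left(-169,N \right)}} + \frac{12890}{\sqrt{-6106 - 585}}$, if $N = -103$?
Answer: $\frac{37841}{169} - \frac{12890 i \sqrt{6691}}{6691} \approx 223.91 - 157.58 i$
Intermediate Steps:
$- \frac{37841}{J{\left(-169,N \right)}} + \frac{12890}{\sqrt{-6106 - 585}} = - \frac{37841}{-169} + \frac{12890}{\sqrt{-6106 - 585}} = \left(-37841\right) \left(- \frac{1}{169}\right) + \frac{12890}{\sqrt{-6691}} = \frac{37841}{169} + \frac{12890}{i \sqrt{6691}} = \frac{37841}{169} + 12890 \left(- \frac{i \sqrt{6691}}{6691}\right) = \frac{37841}{169} - \frac{12890 i \sqrt{6691}}{6691}$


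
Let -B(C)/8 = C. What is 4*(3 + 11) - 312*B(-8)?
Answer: -19912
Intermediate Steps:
B(C) = -8*C
4*(3 + 11) - 312*B(-8) = 4*(3 + 11) - (-2496)*(-8) = 4*14 - 312*64 = 56 - 19968 = -19912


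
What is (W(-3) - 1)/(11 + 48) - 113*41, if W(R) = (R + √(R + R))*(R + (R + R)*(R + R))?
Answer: -273447/59 + 33*I*√6/59 ≈ -4634.7 + 1.3701*I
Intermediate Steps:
W(R) = (R + 4*R²)*(R + √2*√R) (W(R) = (R + √(2*R))*(R + (2*R)*(2*R)) = (R + √2*√R)*(R + 4*R²) = (R + 4*R²)*(R + √2*√R))
(W(-3) - 1)/(11 + 48) - 113*41 = (((-3)² + 4*(-3)³ + √2*(-3)^(3/2) + 4*√2*(-3)^(5/2)) - 1)/(11 + 48) - 113*41 = ((9 + 4*(-27) + √2*(-3*I*√3) + 4*√2*(9*I*√3)) - 1)/59 - 4633 = ((9 - 108 - 3*I*√6 + 36*I*√6) - 1)*(1/59) - 4633 = ((-99 + 33*I*√6) - 1)*(1/59) - 4633 = (-100 + 33*I*√6)*(1/59) - 4633 = (-100/59 + 33*I*√6/59) - 4633 = -273447/59 + 33*I*√6/59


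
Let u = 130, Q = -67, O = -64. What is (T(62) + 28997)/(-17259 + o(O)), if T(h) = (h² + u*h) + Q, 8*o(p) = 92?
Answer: -81668/34495 ≈ -2.3675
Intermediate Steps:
o(p) = 23/2 (o(p) = (⅛)*92 = 23/2)
T(h) = -67 + h² + 130*h (T(h) = (h² + 130*h) - 67 = -67 + h² + 130*h)
(T(62) + 28997)/(-17259 + o(O)) = ((-67 + 62² + 130*62) + 28997)/(-17259 + 23/2) = ((-67 + 3844 + 8060) + 28997)/(-34495/2) = (11837 + 28997)*(-2/34495) = 40834*(-2/34495) = -81668/34495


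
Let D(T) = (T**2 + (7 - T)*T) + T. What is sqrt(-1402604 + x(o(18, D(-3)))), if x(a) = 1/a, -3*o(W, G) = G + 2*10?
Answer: I*sqrt(5610413)/2 ≈ 1184.3*I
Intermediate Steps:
D(T) = T + T**2 + T*(7 - T) (D(T) = (T**2 + T*(7 - T)) + T = T + T**2 + T*(7 - T))
o(W, G) = -20/3 - G/3 (o(W, G) = -(G + 2*10)/3 = -(G + 20)/3 = -(20 + G)/3 = -20/3 - G/3)
sqrt(-1402604 + x(o(18, D(-3)))) = sqrt(-1402604 + 1/(-20/3 - 8*(-3)/3)) = sqrt(-1402604 + 1/(-20/3 - 1/3*(-24))) = sqrt(-1402604 + 1/(-20/3 + 8)) = sqrt(-1402604 + 1/(4/3)) = sqrt(-1402604 + 3/4) = sqrt(-5610413/4) = I*sqrt(5610413)/2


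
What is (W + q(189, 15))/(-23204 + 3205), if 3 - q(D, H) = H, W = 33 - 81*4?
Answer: 303/19999 ≈ 0.015151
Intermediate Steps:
W = -291 (W = 33 - 324 = -291)
q(D, H) = 3 - H
(W + q(189, 15))/(-23204 + 3205) = (-291 + (3 - 1*15))/(-23204 + 3205) = (-291 + (3 - 15))/(-19999) = (-291 - 12)*(-1/19999) = -303*(-1/19999) = 303/19999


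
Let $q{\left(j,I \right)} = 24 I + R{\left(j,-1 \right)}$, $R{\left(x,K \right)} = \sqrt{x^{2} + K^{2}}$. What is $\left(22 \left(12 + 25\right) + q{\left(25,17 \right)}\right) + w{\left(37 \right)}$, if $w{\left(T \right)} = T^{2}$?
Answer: $2591 + \sqrt{626} \approx 2616.0$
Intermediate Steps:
$R{\left(x,K \right)} = \sqrt{K^{2} + x^{2}}$
$q{\left(j,I \right)} = \sqrt{1 + j^{2}} + 24 I$ ($q{\left(j,I \right)} = 24 I + \sqrt{\left(-1\right)^{2} + j^{2}} = 24 I + \sqrt{1 + j^{2}} = \sqrt{1 + j^{2}} + 24 I$)
$\left(22 \left(12 + 25\right) + q{\left(25,17 \right)}\right) + w{\left(37 \right)} = \left(22 \left(12 + 25\right) + \left(\sqrt{1 + 25^{2}} + 24 \cdot 17\right)\right) + 37^{2} = \left(22 \cdot 37 + \left(\sqrt{1 + 625} + 408\right)\right) + 1369 = \left(814 + \left(\sqrt{626} + 408\right)\right) + 1369 = \left(814 + \left(408 + \sqrt{626}\right)\right) + 1369 = \left(1222 + \sqrt{626}\right) + 1369 = 2591 + \sqrt{626}$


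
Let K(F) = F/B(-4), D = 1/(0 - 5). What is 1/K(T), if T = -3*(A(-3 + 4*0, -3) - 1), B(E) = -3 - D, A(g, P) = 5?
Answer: 7/30 ≈ 0.23333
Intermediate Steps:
D = -1/5 (D = 1/(-5) = -1/5 ≈ -0.20000)
B(E) = -14/5 (B(E) = -3 - 1*(-1/5) = -3 + 1/5 = -14/5)
T = -12 (T = -3*(5 - 1) = -3*4 = -12)
K(F) = -5*F/14 (K(F) = F/(-14/5) = F*(-5/14) = -5*F/14)
1/K(T) = 1/(-5/14*(-12)) = 1/(30/7) = 7/30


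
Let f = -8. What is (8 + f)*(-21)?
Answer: 0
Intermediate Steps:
(8 + f)*(-21) = (8 - 8)*(-21) = 0*(-21) = 0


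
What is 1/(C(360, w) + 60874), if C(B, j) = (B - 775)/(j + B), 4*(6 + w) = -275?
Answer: 1141/69455574 ≈ 1.6428e-5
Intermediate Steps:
w = -299/4 (w = -6 + (¼)*(-275) = -6 - 275/4 = -299/4 ≈ -74.750)
C(B, j) = (-775 + B)/(B + j)
1/(C(360, w) + 60874) = 1/((-775 + 360)/(360 - 299/4) + 60874) = 1/(-415/(1141/4) + 60874) = 1/((4/1141)*(-415) + 60874) = 1/(-1660/1141 + 60874) = 1/(69455574/1141) = 1141/69455574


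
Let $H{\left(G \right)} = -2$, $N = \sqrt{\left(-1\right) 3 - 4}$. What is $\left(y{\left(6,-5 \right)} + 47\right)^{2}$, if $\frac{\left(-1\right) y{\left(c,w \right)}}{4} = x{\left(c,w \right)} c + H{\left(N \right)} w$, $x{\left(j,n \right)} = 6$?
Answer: $18769$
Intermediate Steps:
$N = i \sqrt{7}$ ($N = \sqrt{-3 - 4} = \sqrt{-7} = i \sqrt{7} \approx 2.6458 i$)
$y{\left(c,w \right)} = - 24 c + 8 w$ ($y{\left(c,w \right)} = - 4 \left(6 c - 2 w\right) = - 4 \left(- 2 w + 6 c\right) = - 24 c + 8 w$)
$\left(y{\left(6,-5 \right)} + 47\right)^{2} = \left(\left(\left(-24\right) 6 + 8 \left(-5\right)\right) + 47\right)^{2} = \left(\left(-144 - 40\right) + 47\right)^{2} = \left(-184 + 47\right)^{2} = \left(-137\right)^{2} = 18769$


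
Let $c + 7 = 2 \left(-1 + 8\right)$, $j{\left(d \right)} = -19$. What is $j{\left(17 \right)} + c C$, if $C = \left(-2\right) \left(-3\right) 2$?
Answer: $65$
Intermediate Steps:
$C = 12$ ($C = 6 \cdot 2 = 12$)
$c = 7$ ($c = -7 + 2 \left(-1 + 8\right) = -7 + 2 \cdot 7 = -7 + 14 = 7$)
$j{\left(17 \right)} + c C = -19 + 7 \cdot 12 = -19 + 84 = 65$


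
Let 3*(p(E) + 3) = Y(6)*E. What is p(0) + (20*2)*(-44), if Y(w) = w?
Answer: -1763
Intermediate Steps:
p(E) = -3 + 2*E (p(E) = -3 + (6*E)/3 = -3 + 2*E)
p(0) + (20*2)*(-44) = (-3 + 2*0) + (20*2)*(-44) = (-3 + 0) + 40*(-44) = -3 - 1760 = -1763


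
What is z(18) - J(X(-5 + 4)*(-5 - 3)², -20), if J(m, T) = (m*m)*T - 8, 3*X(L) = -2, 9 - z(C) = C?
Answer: 327671/9 ≈ 36408.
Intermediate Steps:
z(C) = 9 - C
X(L) = -⅔ (X(L) = (⅓)*(-2) = -⅔)
J(m, T) = -8 + T*m² (J(m, T) = m²*T - 8 = T*m² - 8 = -8 + T*m²)
z(18) - J(X(-5 + 4)*(-5 - 3)², -20) = (9 - 1*18) - (-8 - 20*4*(-5 - 3)⁴/9) = (9 - 18) - (-8 - 20*(-⅔*(-8)²)²) = -9 - (-8 - 20*(-⅔*64)²) = -9 - (-8 - 20*(-128/3)²) = -9 - (-8 - 20*16384/9) = -9 - (-8 - 327680/9) = -9 - 1*(-327752/9) = -9 + 327752/9 = 327671/9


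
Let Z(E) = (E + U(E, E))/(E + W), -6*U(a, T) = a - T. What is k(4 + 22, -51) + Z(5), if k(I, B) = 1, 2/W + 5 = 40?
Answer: 352/177 ≈ 1.9887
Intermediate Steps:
W = 2/35 (W = 2/(-5 + 40) = 2/35 ≈ 0.057143)
U(a, T) = -a/6 + T/6 (U(a, T) = -(a - T)/6 = -a/6 + T/6)
Z(E) = E/(2/35 + E) (Z(E) = (E + (-E/6 + E/6))/(E + 2/35) = (E + 0)/(2/35 + E) = E/(2/35 + E))
k(4 + 22, -51) + Z(5) = 1 + 35*5/(2 + 35*5) = 1 + 35*5/(2 + 175) = 1 + 35*5/177 = 1 + 35*5*(1/177) = 1 + 175/177 = 352/177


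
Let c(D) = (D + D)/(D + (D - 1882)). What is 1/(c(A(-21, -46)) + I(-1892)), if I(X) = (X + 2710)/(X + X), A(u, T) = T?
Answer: -1867404/316651 ≈ -5.8974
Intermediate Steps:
c(D) = 2*D/(-1882 + 2*D) (c(D) = (2*D)/(D + (-1882 + D)) = (2*D)/(-1882 + 2*D) = 2*D/(-1882 + 2*D))
I(X) = (2710 + X)/(2*X) (I(X) = (2710 + X)/((2*X)) = (2710 + X)*(1/(2*X)) = (2710 + X)/(2*X))
1/(c(A(-21, -46)) + I(-1892)) = 1/(-46/(-941 - 46) + (½)*(2710 - 1892)/(-1892)) = 1/(-46/(-987) + (½)*(-1/1892)*818) = 1/(-46*(-1/987) - 409/1892) = 1/(46/987 - 409/1892) = 1/(-316651/1867404) = -1867404/316651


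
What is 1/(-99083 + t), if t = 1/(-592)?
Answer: -592/58657137 ≈ -1.0093e-5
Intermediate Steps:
t = -1/592 ≈ -0.0016892
1/(-99083 + t) = 1/(-99083 - 1/592) = 1/(-58657137/592) = -592/58657137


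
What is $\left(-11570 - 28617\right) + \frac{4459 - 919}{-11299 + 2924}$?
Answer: $- \frac{67313933}{1675} \approx -40187.0$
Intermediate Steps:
$\left(-11570 - 28617\right) + \frac{4459 - 919}{-11299 + 2924} = -40187 + \frac{3540}{-8375} = -40187 + 3540 \left(- \frac{1}{8375}\right) = -40187 - \frac{708}{1675} = - \frac{67313933}{1675}$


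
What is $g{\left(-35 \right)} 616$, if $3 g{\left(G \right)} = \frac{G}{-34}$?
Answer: $\frac{10780}{51} \approx 211.37$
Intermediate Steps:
$g{\left(G \right)} = - \frac{G}{102}$ ($g{\left(G \right)} = \frac{G \frac{1}{-34}}{3} = \frac{G \left(- \frac{1}{34}\right)}{3} = \frac{\left(- \frac{1}{34}\right) G}{3} = - \frac{G}{102}$)
$g{\left(-35 \right)} 616 = \left(- \frac{1}{102}\right) \left(-35\right) 616 = \frac{35}{102} \cdot 616 = \frac{10780}{51}$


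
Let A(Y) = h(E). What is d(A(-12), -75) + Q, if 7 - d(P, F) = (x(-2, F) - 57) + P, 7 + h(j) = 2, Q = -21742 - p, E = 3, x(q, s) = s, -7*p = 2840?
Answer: -148346/7 ≈ -21192.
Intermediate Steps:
p = -2840/7 (p = -⅐*2840 = -2840/7 ≈ -405.71)
Q = -149354/7 (Q = -21742 - 1*(-2840/7) = -21742 + 2840/7 = -149354/7 ≈ -21336.)
h(j) = -5 (h(j) = -7 + 2 = -5)
A(Y) = -5
d(P, F) = 64 - F - P (d(P, F) = 7 - ((F - 57) + P) = 7 - ((-57 + F) + P) = 7 - (-57 + F + P) = 7 + (57 - F - P) = 64 - F - P)
d(A(-12), -75) + Q = (64 - 1*(-75) - 1*(-5)) - 149354/7 = (64 + 75 + 5) - 149354/7 = 144 - 149354/7 = -148346/7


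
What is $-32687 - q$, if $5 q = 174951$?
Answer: $- \frac{338386}{5} \approx -67677.0$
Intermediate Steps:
$q = \frac{174951}{5}$ ($q = \frac{1}{5} \cdot 174951 = \frac{174951}{5} \approx 34990.0$)
$-32687 - q = -32687 - \frac{174951}{5} = - \frac{338386}{5}$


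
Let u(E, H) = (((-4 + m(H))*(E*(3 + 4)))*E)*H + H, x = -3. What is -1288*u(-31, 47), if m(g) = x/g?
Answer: 1654835280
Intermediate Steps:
m(g) = -3/g
u(E, H) = H + 7*H*E²*(-4 - 3/H) (u(E, H) = (((-4 - 3/H)*(E*(3 + 4)))*E)*H + H = (((-4 - 3/H)*(E*7))*E)*H + H = (((-4 - 3/H)*(7*E))*E)*H + H = ((7*E*(-4 - 3/H))*E)*H + H = (7*E²*(-4 - 3/H))*H + H = 7*H*E²*(-4 - 3/H) + H = H + 7*H*E²*(-4 - 3/H))
-1288*u(-31, 47) = -1288*(-21*(-31)² - 1*47*(-1 + 28*(-31)²)) = -1288*(-21*961 - 1*47*(-1 + 28*961)) = -1288*(-20181 - 1*47*(-1 + 26908)) = -1288*(-20181 - 1*47*26907) = -1288*(-20181 - 1264629) = -1288*(-1284810) = 1654835280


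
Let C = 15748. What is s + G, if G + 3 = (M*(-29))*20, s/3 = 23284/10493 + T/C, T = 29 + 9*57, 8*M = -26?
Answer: 156052927381/82621882 ≈ 1888.8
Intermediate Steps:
M = -13/4 (M = (⅛)*(-26) = -13/4 ≈ -3.2500)
T = 542 (T = 29 + 513 = 542)
s = 558545457/82621882 (s = 3*(23284/10493 + 542/15748) = 3*(23284*(1/10493) + 542*(1/15748)) = 3*(23284/10493 + 271/7874) = 3*(186181819/82621882) = 558545457/82621882 ≈ 6.7603)
G = 1882 (G = -3 - 13/4*(-29)*20 = -3 + (377/4)*20 = -3 + 1885 = 1882)
s + G = 558545457/82621882 + 1882 = 156052927381/82621882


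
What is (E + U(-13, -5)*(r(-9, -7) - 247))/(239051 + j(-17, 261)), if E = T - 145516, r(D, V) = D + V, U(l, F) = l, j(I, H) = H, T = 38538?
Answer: -103559/239312 ≈ -0.43274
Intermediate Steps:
E = -106978 (E = 38538 - 145516 = -106978)
(E + U(-13, -5)*(r(-9, -7) - 247))/(239051 + j(-17, 261)) = (-106978 - 13*((-9 - 7) - 247))/(239051 + 261) = (-106978 - 13*(-16 - 247))/239312 = (-106978 - 13*(-263))*(1/239312) = (-106978 + 3419)*(1/239312) = -103559*1/239312 = -103559/239312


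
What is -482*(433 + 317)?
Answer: -361500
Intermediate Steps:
-482*(433 + 317) = -482*750 = -1*361500 = -361500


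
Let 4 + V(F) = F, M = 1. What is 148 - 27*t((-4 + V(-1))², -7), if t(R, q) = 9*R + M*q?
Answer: -19346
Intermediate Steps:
V(F) = -4 + F
t(R, q) = q + 9*R (t(R, q) = 9*R + 1*q = 9*R + q = q + 9*R)
148 - 27*t((-4 + V(-1))², -7) = 148 - 27*(-7 + 9*(-4 + (-4 - 1))²) = 148 - 27*(-7 + 9*(-4 - 5)²) = 148 - 27*(-7 + 9*(-9)²) = 148 - 27*(-7 + 9*81) = 148 - 27*(-7 + 729) = 148 - 27*722 = 148 - 19494 = -19346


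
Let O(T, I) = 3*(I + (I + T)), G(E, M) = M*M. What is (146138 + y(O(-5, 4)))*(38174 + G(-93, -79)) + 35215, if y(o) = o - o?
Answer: 6490754485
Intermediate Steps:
G(E, M) = M²
O(T, I) = 3*T + 6*I (O(T, I) = 3*(T + 2*I) = 3*T + 6*I)
y(o) = 0
(146138 + y(O(-5, 4)))*(38174 + G(-93, -79)) + 35215 = (146138 + 0)*(38174 + (-79)²) + 35215 = 146138*(38174 + 6241) + 35215 = 146138*44415 + 35215 = 6490719270 + 35215 = 6490754485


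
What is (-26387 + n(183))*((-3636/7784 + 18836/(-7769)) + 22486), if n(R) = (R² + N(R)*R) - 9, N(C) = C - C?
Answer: 141822569607723/889322 ≈ 1.5947e+8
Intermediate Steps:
N(C) = 0
n(R) = -9 + R² (n(R) = (R² + 0*R) - 9 = (R² + 0) - 9 = R² - 9 = -9 + R²)
(-26387 + n(183))*((-3636/7784 + 18836/(-7769)) + 22486) = (-26387 + (-9 + 183²))*((-3636/7784 + 18836/(-7769)) + 22486) = (-26387 + (-9 + 33489))*((-3636*1/7784 + 18836*(-1/7769)) + 22486) = (-26387 + 33480)*((-909/1946 - 1108/457) + 22486) = 7093*(-2571581/889322 + 22486) = 7093*(19994722911/889322) = 141822569607723/889322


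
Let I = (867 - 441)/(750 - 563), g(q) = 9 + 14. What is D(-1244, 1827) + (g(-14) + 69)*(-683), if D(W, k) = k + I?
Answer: -11408257/187 ≈ -61007.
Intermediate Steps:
g(q) = 23
I = 426/187 ≈ 2.2781
D(W, k) = 426/187 + k (D(W, k) = k + 426/187 = 426/187 + k)
D(-1244, 1827) + (g(-14) + 69)*(-683) = (426/187 + 1827) + (23 + 69)*(-683) = 342075/187 + 92*(-683) = 342075/187 - 62836 = -11408257/187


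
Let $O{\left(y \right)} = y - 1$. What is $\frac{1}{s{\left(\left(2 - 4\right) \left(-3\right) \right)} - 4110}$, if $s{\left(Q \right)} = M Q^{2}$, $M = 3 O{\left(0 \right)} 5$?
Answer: $- \frac{1}{4650} \approx -0.00021505$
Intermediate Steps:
$O{\left(y \right)} = -1 + y$ ($O{\left(y \right)} = y - 1 = -1 + y$)
$M = -15$ ($M = 3 \left(-1 + 0\right) 5 = 3 \left(-1\right) 5 = \left(-3\right) 5 = -15$)
$s{\left(Q \right)} = - 15 Q^{2}$
$\frac{1}{s{\left(\left(2 - 4\right) \left(-3\right) \right)} - 4110} = \frac{1}{- 15 \left(\left(2 - 4\right) \left(-3\right)\right)^{2} - 4110} = \frac{1}{- 15 \left(\left(-2\right) \left(-3\right)\right)^{2} - 4110} = \frac{1}{- 15 \cdot 6^{2} - 4110} = \frac{1}{\left(-15\right) 36 - 4110} = \frac{1}{-540 - 4110} = \frac{1}{-4650} = - \frac{1}{4650}$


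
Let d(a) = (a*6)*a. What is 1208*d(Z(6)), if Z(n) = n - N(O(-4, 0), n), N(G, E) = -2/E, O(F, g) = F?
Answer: 872176/3 ≈ 2.9073e+5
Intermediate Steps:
Z(n) = n + 2/n (Z(n) = n - (-2)/n = n + 2/n)
d(a) = 6*a**2 (d(a) = (6*a)*a = 6*a**2)
1208*d(Z(6)) = 1208*(6*(6 + 2/6)**2) = 1208*(6*(6 + 2*(1/6))**2) = 1208*(6*(6 + 1/3)**2) = 1208*(6*(19/3)**2) = 1208*(6*(361/9)) = 1208*(722/3) = 872176/3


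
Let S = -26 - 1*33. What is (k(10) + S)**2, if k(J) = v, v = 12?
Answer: 2209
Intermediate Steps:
k(J) = 12
S = -59 (S = -26 - 33 = -59)
(k(10) + S)**2 = (12 - 59)**2 = (-47)**2 = 2209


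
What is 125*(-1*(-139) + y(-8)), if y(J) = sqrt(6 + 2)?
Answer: 17375 + 250*sqrt(2) ≈ 17729.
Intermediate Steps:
y(J) = 2*sqrt(2) (y(J) = sqrt(8) = 2*sqrt(2))
125*(-1*(-139) + y(-8)) = 125*(-1*(-139) + 2*sqrt(2)) = 125*(139 + 2*sqrt(2)) = 17375 + 250*sqrt(2)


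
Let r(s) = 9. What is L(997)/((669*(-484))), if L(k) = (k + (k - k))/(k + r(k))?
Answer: -997/325738776 ≈ -3.0607e-6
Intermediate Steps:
L(k) = k/(9 + k) (L(k) = (k + (k - k))/(k + 9) = (k + 0)/(9 + k) = k/(9 + k))
L(997)/((669*(-484))) = (997/(9 + 997))/((669*(-484))) = (997/1006)/(-323796) = (997*(1/1006))*(-1/323796) = (997/1006)*(-1/323796) = -997/325738776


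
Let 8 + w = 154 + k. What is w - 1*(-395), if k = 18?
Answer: 559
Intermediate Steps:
w = 164 (w = -8 + (154 + 18) = -8 + 172 = 164)
w - 1*(-395) = 164 - 1*(-395) = 164 + 395 = 559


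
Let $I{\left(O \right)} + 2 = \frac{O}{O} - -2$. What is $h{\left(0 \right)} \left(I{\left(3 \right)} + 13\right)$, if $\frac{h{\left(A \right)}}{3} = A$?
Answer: $0$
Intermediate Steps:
$I{\left(O \right)} = 1$ ($I{\left(O \right)} = -2 + \left(\frac{O}{O} - -2\right) = -2 + \left(1 + 2\right) = -2 + 3 = 1$)
$h{\left(A \right)} = 3 A$
$h{\left(0 \right)} \left(I{\left(3 \right)} + 13\right) = 3 \cdot 0 \left(1 + 13\right) = 0 \cdot 14 = 0$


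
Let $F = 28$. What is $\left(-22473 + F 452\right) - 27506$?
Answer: $-37323$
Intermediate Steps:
$\left(-22473 + F 452\right) - 27506 = \left(-22473 + 28 \cdot 452\right) - 27506 = \left(-22473 + 12656\right) - 27506 = -9817 - 27506 = -37323$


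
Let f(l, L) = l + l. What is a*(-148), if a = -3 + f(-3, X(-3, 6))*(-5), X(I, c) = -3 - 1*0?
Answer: -3996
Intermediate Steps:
X(I, c) = -3 (X(I, c) = -3 + 0 = -3)
f(l, L) = 2*l
a = 27 (a = -3 + (2*(-3))*(-5) = -3 - 6*(-5) = -3 + 30 = 27)
a*(-148) = 27*(-148) = -3996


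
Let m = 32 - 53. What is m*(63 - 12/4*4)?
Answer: -1071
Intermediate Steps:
m = -21
m*(63 - 12/4*4) = -21*(63 - 12/4*4) = -21*(63 - 4*¾*4) = -21*(63 - 3*4) = -21*(63 - 12) = -21*51 = -1071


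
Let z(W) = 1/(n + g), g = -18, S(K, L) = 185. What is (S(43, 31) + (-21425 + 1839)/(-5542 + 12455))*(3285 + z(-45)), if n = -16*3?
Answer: 91010564357/152086 ≈ 5.9842e+5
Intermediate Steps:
n = -48
z(W) = -1/66 (z(W) = 1/(-48 - 18) = 1/(-66) = -1/66)
(S(43, 31) + (-21425 + 1839)/(-5542 + 12455))*(3285 + z(-45)) = (185 + (-21425 + 1839)/(-5542 + 12455))*(3285 - 1/66) = (185 - 19586/6913)*(216809/66) = (1259319/6913)*(216809/66) = 91010564357/152086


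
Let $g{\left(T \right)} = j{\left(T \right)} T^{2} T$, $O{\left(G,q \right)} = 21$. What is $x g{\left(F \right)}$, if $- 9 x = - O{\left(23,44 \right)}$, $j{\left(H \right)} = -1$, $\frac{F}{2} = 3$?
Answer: $-504$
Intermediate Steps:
$F = 6$ ($F = 2 \cdot 3 = 6$)
$g{\left(T \right)} = - T^{3}$ ($g{\left(T \right)} = - T^{2} T = - T^{3}$)
$x = \frac{7}{3}$ ($x = - \frac{\left(-1\right) 21}{9} = \left(- \frac{1}{9}\right) \left(-21\right) = \frac{7}{3} \approx 2.3333$)
$x g{\left(F \right)} = \frac{7 \left(- 6^{3}\right)}{3} = \frac{7 \left(\left(-1\right) 216\right)}{3} = \frac{7}{3} \left(-216\right) = -504$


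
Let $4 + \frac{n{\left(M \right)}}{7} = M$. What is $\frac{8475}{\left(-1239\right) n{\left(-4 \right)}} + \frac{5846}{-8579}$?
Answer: $- \frac{110970613}{198415112} \approx -0.55929$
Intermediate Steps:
$n{\left(M \right)} = -28 + 7 M$
$\frac{8475}{\left(-1239\right) n{\left(-4 \right)}} + \frac{5846}{-8579} = \frac{8475}{\left(-1239\right) \left(-28 + 7 \left(-4\right)\right)} + \frac{5846}{-8579} = \frac{8475}{\left(-1239\right) \left(-28 - 28\right)} + 5846 \left(- \frac{1}{8579}\right) = \frac{8475}{\left(-1239\right) \left(-56\right)} - \frac{5846}{8579} = \frac{8475}{69384} - \frac{5846}{8579} = 8475 \cdot \frac{1}{69384} - \frac{5846}{8579} = \frac{2825}{23128} - \frac{5846}{8579} = - \frac{110970613}{198415112}$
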